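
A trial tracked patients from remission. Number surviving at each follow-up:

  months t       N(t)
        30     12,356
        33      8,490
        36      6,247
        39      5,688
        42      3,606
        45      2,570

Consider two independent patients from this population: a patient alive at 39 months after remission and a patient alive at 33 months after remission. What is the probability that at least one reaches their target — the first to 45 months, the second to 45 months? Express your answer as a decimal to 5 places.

0.61776

p₁ = N(45)/N(39) = 2,570/5,688 = 0.451828; p₂ = N(45)/N(33) = 2,570/8,490 = 0.302709.
P(at least one) = 1 − (1−p₁)(1−p₂) = 1 − 0.548172 × 0.697291 = 0.617765.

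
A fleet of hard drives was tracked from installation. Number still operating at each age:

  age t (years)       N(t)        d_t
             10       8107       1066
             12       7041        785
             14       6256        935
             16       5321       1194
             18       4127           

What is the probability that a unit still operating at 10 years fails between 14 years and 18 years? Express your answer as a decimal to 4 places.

This is the probability of reaching 14 but not 18, conditional on being operational at 10: (N(14) − N(18)) / N(10).
= (6256 − 4127) / 8107 = 2129 / 8107 = 0.262613.

0.2626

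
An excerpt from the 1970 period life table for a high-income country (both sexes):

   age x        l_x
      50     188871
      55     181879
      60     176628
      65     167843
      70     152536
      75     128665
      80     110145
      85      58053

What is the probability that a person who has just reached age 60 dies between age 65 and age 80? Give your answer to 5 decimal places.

0.32666

We want 5|15q60 = (l_65 − l_80)/l_60.
This is the probability of reaching 65 but not 80, conditional on being alive at 60: (l_65 − l_80) / l_60.
= (167843 − 110145) / 176628 = 57698 / 176628 = 0.326664.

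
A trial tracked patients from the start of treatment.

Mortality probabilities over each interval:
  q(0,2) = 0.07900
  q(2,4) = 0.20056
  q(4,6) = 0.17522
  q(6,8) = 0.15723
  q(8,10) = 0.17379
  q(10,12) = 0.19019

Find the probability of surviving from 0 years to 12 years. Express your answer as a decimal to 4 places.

0.3424

Chaining the interval survival probabilities: (1 − 0.07900) × (1 − 0.20056) × (1 − 0.17522) × (1 − 0.15723) × (1 − 0.17379) × (1 − 0.19019).
= 0.92100 × 0.79944 × 0.82478 × 0.84277 × 0.82621 × 0.80981 = 0.342426.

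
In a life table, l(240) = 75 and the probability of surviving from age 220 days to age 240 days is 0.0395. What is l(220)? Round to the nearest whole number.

1899

l(220) = l(240) / p = 75 / 0.0395 = 1899.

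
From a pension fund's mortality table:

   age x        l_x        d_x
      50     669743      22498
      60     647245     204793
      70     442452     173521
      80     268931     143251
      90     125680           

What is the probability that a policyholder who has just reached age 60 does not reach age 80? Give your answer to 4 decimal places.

P(die before 80 | alive at 60) = 1 − l_80/l_60 = 1 − 268931/647245 = (378314)/647245 = 0.584499.

0.5845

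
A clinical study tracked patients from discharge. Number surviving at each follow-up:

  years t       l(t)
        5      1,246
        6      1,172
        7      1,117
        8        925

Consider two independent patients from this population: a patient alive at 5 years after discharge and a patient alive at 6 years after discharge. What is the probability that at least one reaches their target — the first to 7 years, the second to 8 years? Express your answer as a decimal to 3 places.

p₁ = l(7)/l(5) = 1,117/1,246 = 0.896469; p₂ = l(8)/l(6) = 925/1,172 = 0.789249.
P(at least one) = 1 − (1−p₁)(1−p₂) = 1 − 0.103531 × 0.210751 = 0.978181.

0.978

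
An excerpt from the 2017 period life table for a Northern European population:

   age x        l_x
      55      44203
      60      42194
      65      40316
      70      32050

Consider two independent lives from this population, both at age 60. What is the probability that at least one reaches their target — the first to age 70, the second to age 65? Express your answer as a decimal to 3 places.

0.989

p₁ = l_70/l_60 = 32050/42194 = 0.759587; p₂ = l_65/l_60 = 40316/42194 = 0.955491.
P(at least one) = 1 − (1−p₁)(1−p₂) = 1 − 0.240413 × 0.044509 = 0.989299.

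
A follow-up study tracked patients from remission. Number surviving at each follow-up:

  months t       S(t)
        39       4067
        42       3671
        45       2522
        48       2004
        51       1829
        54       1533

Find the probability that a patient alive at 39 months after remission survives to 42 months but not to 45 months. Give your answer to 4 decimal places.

0.2825

This is the probability of reaching 42 but not 45, conditional on being alive at 39: (S(42) − S(45)) / S(39).
= (3671 − 2522) / 4067 = 1149 / 4067 = 0.282518.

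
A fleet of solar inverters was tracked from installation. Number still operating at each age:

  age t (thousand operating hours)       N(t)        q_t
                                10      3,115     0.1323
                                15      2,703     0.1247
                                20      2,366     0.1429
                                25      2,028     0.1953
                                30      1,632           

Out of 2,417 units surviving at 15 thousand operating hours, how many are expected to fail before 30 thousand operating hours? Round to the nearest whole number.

The relevant probability is 1 − 1,632/2,703 = 0.396226.
Expected number = 2,417 × 0.396226 = 958.

958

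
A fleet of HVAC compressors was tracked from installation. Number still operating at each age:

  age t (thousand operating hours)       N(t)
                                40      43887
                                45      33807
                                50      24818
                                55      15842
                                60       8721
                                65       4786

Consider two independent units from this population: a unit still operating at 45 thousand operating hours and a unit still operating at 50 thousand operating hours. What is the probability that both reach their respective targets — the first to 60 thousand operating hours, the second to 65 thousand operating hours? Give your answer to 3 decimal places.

p₁ = N(60)/N(45) = 8721/33807 = 0.257964; p₂ = N(65)/N(50) = 4786/24818 = 0.192844.
P(both) = p₁ × p₂ = 0.257964 × 0.192844 = 0.049747.

0.050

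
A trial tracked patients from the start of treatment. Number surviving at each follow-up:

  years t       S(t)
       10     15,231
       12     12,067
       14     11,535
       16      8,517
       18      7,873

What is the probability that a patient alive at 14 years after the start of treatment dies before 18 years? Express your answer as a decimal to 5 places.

0.31747

P(die before 18 | alive at 14) = 1 − S(18)/S(14) = 1 − 7,873/11,535 = (3,662)/11,535 = 0.317469.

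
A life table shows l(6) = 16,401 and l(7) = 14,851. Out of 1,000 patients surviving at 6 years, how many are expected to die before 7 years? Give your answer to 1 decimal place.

The relevant probability is 1 − 14,851/16,401 = 0.094506.
Expected number = 1,000 × 0.094506 = 94.5.

94.5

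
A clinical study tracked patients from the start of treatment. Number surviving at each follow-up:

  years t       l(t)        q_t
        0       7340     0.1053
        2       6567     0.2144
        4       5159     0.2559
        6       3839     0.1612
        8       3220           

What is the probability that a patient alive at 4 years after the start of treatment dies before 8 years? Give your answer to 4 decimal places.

P(die before 8 | alive at 4) = 1 − l(8)/l(4) = 1 − 3220/5159 = (1939)/5159 = 0.375848.

0.3758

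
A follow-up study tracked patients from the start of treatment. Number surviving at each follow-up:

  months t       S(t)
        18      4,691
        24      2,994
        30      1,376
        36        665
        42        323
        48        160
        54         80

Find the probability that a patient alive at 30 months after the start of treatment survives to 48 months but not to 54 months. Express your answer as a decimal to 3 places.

0.058

This is the probability of reaching 48 but not 54, conditional on being alive at 30: (S(48) − S(54)) / S(30).
= (160 − 80) / 1,376 = 80 / 1,376 = 0.058140.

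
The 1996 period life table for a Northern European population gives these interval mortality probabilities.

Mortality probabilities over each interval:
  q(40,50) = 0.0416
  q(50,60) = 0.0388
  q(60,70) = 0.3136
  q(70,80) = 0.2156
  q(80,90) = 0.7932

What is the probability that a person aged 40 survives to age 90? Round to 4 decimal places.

0.1026

Chaining the interval survival probabilities: (1 − 0.0416) × (1 − 0.0388) × (1 − 0.3136) × (1 − 0.2156) × (1 − 0.7932).
= 0.9584 × 0.9612 × 0.6864 × 0.7844 × 0.2068 = 0.102571.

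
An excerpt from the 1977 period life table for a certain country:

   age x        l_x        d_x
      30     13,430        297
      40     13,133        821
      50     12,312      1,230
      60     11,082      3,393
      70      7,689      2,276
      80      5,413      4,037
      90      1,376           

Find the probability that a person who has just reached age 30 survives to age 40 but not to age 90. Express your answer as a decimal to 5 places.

0.87543

We want 10|50q30 = (l_40 − l_90)/l_30.
This is the probability of reaching 40 but not 90, conditional on being alive at 30: (l_40 − l_90) / l_30.
= (13,133 − 1,376) / 13,430 = 11,757 / 13,430 = 0.875428.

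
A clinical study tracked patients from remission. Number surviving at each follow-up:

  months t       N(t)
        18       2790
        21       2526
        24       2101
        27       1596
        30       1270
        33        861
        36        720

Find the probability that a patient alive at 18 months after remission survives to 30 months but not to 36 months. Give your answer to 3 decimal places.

0.197

This is the probability of reaching 30 but not 36, conditional on being alive at 18: (N(30) − N(36)) / N(18).
= (1270 − 720) / 2790 = 550 / 2790 = 0.197133.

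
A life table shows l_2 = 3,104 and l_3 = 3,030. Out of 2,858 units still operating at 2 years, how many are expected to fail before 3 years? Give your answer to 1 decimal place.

68.1

The relevant probability is 1 − 3,030/3,104 = 0.023840.
Expected number = 2,858 × 0.023840 = 68.1.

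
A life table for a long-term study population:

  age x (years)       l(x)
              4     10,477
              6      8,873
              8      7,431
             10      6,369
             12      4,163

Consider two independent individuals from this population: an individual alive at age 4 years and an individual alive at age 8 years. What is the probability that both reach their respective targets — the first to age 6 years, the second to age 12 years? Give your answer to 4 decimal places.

p₁ = l(6)/l(4) = 8,873/10,477 = 0.846903; p₂ = l(12)/l(8) = 4,163/7,431 = 0.560221.
P(both) = p₁ × p₂ = 0.846903 × 0.560221 = 0.474453.

0.4745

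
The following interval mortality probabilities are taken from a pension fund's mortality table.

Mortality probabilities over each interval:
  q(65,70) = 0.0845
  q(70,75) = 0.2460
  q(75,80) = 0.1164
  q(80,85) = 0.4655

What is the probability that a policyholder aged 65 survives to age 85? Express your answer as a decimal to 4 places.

0.3260

Chaining the interval survival probabilities: (1 − 0.0845) × (1 − 0.2460) × (1 − 0.1164) × (1 − 0.4655).
= 0.9155 × 0.7540 × 0.8836 × 0.5345 = 0.326012.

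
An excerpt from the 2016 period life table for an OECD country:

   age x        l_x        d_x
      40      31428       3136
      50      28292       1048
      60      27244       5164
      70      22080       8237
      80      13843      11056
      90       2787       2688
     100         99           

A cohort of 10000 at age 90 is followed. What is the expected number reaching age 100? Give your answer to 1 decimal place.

355.2

The relevant probability is 99/2787 = 0.035522.
Expected number = 10000 × 0.035522 = 355.2.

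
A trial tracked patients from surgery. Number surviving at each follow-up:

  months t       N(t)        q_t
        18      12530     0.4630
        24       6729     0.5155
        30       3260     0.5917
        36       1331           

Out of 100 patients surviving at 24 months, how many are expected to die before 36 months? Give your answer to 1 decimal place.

The relevant probability is 1 − 1331/6729 = 0.802199.
Expected number = 100 × 0.802199 = 80.2.

80.2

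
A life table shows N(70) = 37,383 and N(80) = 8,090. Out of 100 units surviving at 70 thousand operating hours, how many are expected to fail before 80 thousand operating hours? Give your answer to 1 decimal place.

The relevant probability is 1 − 8,090/37,383 = 0.783591.
Expected number = 100 × 0.783591 = 78.4.

78.4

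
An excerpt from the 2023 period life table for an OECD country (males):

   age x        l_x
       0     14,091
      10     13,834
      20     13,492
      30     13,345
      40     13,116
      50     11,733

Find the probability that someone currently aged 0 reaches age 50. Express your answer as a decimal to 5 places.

The conditional survival probability is l_50/l_0 = 11,733/14,091 = 0.832659.

0.83266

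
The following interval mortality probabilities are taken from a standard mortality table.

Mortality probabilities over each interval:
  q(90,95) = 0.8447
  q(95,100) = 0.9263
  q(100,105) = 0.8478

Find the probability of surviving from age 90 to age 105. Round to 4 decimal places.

0.0017

The overall survival probability is (1 − 0.8447) × (1 − 0.9263) × (1 − 0.8478).
= 0.1553 × 0.0737 × 0.1522 = 0.001742.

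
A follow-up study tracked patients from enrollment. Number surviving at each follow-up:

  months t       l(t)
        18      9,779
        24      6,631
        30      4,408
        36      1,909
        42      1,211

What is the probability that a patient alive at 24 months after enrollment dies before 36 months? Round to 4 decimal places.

P(die before 36 | alive at 24) = 1 − l(36)/l(24) = 1 − 1,909/6,631 = (4,722)/6,631 = 0.712110.

0.7121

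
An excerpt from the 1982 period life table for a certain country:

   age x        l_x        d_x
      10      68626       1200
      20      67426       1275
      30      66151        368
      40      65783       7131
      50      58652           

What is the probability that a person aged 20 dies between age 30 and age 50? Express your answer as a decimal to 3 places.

0.111

We want 10|20q20 = (l_30 − l_50)/l_20.
This is the probability of reaching 30 but not 50, conditional on being alive at 20: (l_30 − l_50) / l_20.
= (66151 − 58652) / 67426 = 7499 / 67426 = 0.111218.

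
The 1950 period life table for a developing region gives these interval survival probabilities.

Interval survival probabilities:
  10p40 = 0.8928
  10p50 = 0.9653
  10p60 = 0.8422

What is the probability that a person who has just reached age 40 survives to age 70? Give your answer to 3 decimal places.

0.726

The overall survival probability is 0.8928 × 0.9653 × 0.8422.
= 0.725825.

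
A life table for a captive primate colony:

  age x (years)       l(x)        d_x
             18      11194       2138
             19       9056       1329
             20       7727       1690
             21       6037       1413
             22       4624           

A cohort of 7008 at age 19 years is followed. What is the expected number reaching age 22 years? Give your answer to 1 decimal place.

The relevant probability is 4624/9056 = 0.510601.
Expected number = 7008 × 0.510601 = 3578.3.

3578.3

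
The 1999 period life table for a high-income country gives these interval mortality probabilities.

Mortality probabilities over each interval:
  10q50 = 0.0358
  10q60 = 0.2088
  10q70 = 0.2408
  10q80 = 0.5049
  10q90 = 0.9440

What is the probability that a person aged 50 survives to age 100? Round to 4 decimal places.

0.0161

Survival from 50 to 100 is the product of surviving each interval: (1 − 0.0358) × (1 − 0.2088) × (1 − 0.2408) × (1 − 0.5049) × (1 − 0.9440).
= 0.9642 × 0.7912 × 0.7592 × 0.4951 × 0.0560 = 0.016058.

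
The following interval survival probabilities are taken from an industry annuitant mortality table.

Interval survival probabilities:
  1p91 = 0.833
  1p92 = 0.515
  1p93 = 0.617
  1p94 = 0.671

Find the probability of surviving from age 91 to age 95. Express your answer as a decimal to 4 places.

The overall survival probability is 0.833 × 0.515 × 0.617 × 0.671.
= 0.177607.

0.1776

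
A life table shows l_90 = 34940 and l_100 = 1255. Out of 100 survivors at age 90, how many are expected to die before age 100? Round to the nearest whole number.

96

The relevant probability is 1 − 1255/34940 = 0.964081.
Expected number = 100 × 0.964081 = 96.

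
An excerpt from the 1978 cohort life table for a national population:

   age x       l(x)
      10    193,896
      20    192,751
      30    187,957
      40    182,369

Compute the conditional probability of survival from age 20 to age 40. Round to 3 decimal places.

The conditional survival probability is l(40)/l(20) = 182,369/192,751 = 0.946138.

0.946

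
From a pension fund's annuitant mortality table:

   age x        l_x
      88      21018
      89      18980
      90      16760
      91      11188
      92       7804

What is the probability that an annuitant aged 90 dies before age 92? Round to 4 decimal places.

P(die before 92 | alive at 90) = 1 − l_92/l_90 = 1 − 7804/16760 = (8956)/16760 = 0.534368.

0.5344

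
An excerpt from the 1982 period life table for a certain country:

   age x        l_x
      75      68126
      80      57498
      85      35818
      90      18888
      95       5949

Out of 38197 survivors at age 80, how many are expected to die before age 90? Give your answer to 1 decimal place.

The relevant probability is 1 − 18888/57498 = 0.671502.
Expected number = 38197 × 0.671502 = 25649.3.

25649.3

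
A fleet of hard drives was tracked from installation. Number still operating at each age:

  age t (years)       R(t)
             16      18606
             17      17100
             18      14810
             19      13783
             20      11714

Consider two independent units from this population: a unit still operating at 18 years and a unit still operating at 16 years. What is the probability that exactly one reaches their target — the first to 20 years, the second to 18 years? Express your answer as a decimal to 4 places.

0.3278

p₁ = R(20)/R(18) = 11714/14810 = 0.790952; p₂ = R(18)/R(16) = 14810/18606 = 0.795980.
P(exactly one) = p₁(1−p₂) + (1−p₁)p₂ = 0.161370 + 0.166398 = 0.327768.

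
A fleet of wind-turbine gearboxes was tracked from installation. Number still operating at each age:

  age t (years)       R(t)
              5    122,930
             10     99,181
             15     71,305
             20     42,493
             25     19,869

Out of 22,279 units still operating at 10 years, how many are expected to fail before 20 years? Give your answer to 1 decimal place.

The relevant probability is 1 − 42,493/99,181 = 0.571561.
Expected number = 22,279 × 0.571561 = 12733.8.

12733.8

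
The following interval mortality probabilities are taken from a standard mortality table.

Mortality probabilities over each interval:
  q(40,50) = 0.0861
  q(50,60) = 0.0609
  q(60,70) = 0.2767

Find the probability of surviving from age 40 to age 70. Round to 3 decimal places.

0.621

P(survive 40→70) = (1 − 0.0861) × (1 − 0.0609) × (1 − 0.2767).
= 0.9139 × 0.9391 × 0.7233 = 0.620768.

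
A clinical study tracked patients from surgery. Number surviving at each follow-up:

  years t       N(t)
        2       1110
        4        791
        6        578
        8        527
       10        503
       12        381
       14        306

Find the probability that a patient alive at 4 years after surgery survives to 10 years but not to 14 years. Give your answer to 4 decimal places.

0.2491

This is the probability of reaching 10 but not 14, conditional on being alive at 4: (N(10) − N(14)) / N(4).
= (503 − 306) / 791 = 197 / 791 = 0.249052.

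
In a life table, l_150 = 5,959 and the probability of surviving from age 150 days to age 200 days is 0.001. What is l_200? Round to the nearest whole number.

l_200 = l_150 × p = 5,959 × 0.001 = 6.

6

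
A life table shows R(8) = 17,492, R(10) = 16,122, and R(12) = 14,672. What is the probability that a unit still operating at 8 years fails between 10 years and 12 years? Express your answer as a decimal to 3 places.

This is the probability of reaching 10 but not 12, conditional on being operational at 8: (R(10) − R(12)) / R(8).
= (16,122 − 14,672) / 17,492 = 1,450 / 17,492 = 0.082895.

0.083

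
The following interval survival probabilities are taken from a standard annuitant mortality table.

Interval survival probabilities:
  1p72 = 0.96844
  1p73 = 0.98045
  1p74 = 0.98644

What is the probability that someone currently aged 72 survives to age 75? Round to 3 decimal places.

Survival from 72 to 75 is the product of surviving each interval: 0.96844 × 0.98045 × 0.98644.
= 0.936632.

0.937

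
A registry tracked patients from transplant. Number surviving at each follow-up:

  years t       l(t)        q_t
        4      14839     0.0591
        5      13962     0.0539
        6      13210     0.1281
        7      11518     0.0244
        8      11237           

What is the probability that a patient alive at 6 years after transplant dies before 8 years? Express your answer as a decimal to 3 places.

P(die before 8 | alive at 6) = 1 − l(8)/l(6) = 1 − 11237/13210 = (1973)/13210 = 0.149357.

0.149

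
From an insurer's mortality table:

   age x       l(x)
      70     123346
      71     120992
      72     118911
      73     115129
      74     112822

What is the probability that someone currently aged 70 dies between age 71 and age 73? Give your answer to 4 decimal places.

0.0475

This is the probability of reaching 71 but not 73, conditional on being alive at 70: (l(71) − l(73)) / l(70).
= (120992 − 115129) / 123346 = 5863 / 123346 = 0.047533.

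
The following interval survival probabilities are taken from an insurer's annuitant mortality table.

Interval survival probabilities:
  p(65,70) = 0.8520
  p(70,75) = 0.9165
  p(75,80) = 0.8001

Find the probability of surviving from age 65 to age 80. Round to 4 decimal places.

0.6248

Survival from 65 to 80 is the product of surviving each interval: 0.8520 × 0.9165 × 0.8001.
= 0.624764.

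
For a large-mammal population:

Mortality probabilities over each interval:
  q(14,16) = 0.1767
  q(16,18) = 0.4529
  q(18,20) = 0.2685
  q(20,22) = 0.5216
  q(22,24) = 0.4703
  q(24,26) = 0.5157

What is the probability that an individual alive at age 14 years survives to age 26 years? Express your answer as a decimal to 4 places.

The overall survival probability is (1 − 0.1767) × (1 − 0.4529) × (1 − 0.2685) × (1 − 0.5216) × (1 − 0.4703) × (1 − 0.5157).
= 0.8233 × 0.5471 × 0.7315 × 0.4784 × 0.5297 × 0.4843 = 0.040437.

0.0404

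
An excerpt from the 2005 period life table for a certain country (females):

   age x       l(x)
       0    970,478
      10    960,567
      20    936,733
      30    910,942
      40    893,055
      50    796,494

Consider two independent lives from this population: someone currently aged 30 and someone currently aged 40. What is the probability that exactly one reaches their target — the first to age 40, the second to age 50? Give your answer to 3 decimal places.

0.124

p₁ = l(40)/l(30) = 893,055/910,942 = 0.980364; p₂ = l(50)/l(40) = 796,494/893,055 = 0.891876.
P(exactly one) = p₁(1−p₂) + (1−p₁)p₂ = 0.106001 + 0.017513 = 0.123514.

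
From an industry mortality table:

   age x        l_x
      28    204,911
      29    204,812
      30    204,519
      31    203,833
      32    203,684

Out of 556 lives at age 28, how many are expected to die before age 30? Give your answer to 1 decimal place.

The relevant probability is 1 − 204,519/204,911 = 0.001913.
Expected number = 556 × 0.001913 = 1.1.

1.1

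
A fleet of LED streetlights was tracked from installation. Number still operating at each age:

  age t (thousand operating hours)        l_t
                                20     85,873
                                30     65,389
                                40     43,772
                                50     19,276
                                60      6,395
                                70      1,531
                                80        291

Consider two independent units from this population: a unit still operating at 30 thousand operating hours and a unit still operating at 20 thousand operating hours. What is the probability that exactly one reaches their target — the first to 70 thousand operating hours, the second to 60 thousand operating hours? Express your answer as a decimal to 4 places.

0.0944

p₁ = l_70/l_30 = 1,531/65,389 = 0.023414; p₂ = l_60/l_20 = 6,395/85,873 = 0.074470.
P(exactly one) = p₁(1−p₂) + (1−p₁)p₂ = 0.021670 + 0.072726 = 0.094397.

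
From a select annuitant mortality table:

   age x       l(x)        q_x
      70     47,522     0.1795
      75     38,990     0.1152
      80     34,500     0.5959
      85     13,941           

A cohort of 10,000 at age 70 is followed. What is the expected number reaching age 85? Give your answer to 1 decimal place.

2933.6

The relevant probability is 13,941/47,522 = 0.293359.
Expected number = 10,000 × 0.293359 = 2933.6.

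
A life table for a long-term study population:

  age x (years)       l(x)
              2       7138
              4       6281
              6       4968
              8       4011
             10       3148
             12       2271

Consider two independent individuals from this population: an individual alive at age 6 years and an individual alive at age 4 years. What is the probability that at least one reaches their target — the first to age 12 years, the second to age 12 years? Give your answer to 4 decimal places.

p₁ = l(12)/l(6) = 2271/4968 = 0.457126; p₂ = l(12)/l(4) = 2271/6281 = 0.361567.
P(at least one) = 1 − (1−p₁)(1−p₂) = 1 − 0.542874 × 0.638433 = 0.653411.

0.6534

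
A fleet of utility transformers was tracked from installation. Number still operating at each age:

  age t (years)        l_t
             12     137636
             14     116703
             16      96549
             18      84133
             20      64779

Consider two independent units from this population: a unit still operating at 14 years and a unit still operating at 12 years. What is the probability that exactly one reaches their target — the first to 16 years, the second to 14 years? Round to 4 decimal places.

0.2723

p₁ = l_16/l_14 = 96549/116703 = 0.827305; p₂ = l_14/l_12 = 116703/137636 = 0.847910.
P(exactly one) = p₁(1−p₂) + (1−p₁)p₂ = 0.125825 + 0.146430 = 0.272255.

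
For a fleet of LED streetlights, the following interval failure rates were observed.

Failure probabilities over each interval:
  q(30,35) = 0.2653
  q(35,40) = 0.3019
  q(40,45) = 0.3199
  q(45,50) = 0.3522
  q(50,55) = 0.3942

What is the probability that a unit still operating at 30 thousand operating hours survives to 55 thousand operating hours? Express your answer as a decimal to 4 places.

P(survive 30→55) = (1 − 0.2653) × (1 − 0.3019) × (1 − 0.3199) × (1 − 0.3522) × (1 − 0.3942).
= 0.7347 × 0.6981 × 0.6801 × 0.6478 × 0.6058 = 0.136890.

0.1369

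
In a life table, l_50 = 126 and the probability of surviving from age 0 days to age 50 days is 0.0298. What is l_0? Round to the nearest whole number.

l_0 = l_50 / p = 126 / 0.0298 = 4228.

4228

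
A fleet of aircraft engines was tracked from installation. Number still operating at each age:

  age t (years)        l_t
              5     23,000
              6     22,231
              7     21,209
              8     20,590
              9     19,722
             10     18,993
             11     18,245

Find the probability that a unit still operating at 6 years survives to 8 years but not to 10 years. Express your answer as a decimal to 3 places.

0.072

This is the probability of reaching 8 but not 10, conditional on being operational at 6: (l_8 − l_10) / l_6.
= (20,590 − 18,993) / 22,231 = 1,597 / 22,231 = 0.071837.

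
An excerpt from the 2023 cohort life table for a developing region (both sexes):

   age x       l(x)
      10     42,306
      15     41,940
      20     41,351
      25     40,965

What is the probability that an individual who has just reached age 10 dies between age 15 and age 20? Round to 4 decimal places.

This is the probability of reaching 15 but not 20, conditional on being alive at 10: (l(15) − l(20)) / l(10).
= (41,940 − 41,351) / 42,306 = 589 / 42,306 = 0.013922.

0.0139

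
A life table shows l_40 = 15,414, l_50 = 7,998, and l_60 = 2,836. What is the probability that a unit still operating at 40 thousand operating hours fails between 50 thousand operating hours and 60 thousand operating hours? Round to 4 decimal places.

This is the probability of reaching 50 but not 60, conditional on being operational at 40: (l_50 − l_60) / l_40.
= (7,998 − 2,836) / 15,414 = 5,162 / 15,414 = 0.334890.

0.3349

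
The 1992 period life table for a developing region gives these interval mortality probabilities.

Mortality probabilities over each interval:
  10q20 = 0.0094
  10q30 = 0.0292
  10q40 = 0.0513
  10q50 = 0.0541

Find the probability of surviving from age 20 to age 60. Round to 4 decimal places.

Chaining the interval survival probabilities: (1 − 0.0094) × (1 − 0.0292) × (1 − 0.0513) × (1 − 0.0541).
= 0.9906 × 0.9708 × 0.9487 × 0.9459 = 0.862983.

0.8630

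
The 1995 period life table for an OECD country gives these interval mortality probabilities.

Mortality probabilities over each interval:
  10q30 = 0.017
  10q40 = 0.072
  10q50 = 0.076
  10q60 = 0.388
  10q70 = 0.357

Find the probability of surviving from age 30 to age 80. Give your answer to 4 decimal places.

0.3317

The overall survival probability is (1 − 0.017) × (1 − 0.072) × (1 − 0.076) × (1 − 0.388) × (1 − 0.357).
= 0.983 × 0.928 × 0.924 × 0.612 × 0.643 = 0.331693.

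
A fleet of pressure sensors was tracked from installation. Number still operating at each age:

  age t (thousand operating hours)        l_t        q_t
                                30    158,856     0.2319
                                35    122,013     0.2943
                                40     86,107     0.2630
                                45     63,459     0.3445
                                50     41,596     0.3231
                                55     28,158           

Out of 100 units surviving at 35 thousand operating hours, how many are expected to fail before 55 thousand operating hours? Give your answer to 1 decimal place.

The relevant probability is 1 − 28,158/122,013 = 0.769221.
Expected number = 100 × 0.769221 = 76.9.

76.9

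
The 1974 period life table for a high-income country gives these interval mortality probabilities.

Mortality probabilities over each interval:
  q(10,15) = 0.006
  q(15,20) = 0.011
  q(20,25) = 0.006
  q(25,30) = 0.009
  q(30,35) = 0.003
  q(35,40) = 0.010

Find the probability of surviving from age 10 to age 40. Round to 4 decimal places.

0.9558

P(survive 10→40) = (1 − 0.006) × (1 − 0.011) × (1 − 0.006) × (1 − 0.009) × (1 − 0.003) × (1 − 0.010).
= 0.994 × 0.989 × 0.994 × 0.991 × 0.997 × 0.990 = 0.955813.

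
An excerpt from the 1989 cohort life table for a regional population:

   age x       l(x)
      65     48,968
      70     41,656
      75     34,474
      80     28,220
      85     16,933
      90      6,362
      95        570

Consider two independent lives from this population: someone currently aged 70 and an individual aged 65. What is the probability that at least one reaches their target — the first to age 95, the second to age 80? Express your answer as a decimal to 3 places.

p₁ = l(95)/l(70) = 570/41,656 = 0.013684; p₂ = l(80)/l(65) = 28,220/48,968 = 0.576295.
P(at least one) = 1 − (1−p₁)(1−p₂) = 1 − 0.986316 × 0.423705 = 0.582093.

0.582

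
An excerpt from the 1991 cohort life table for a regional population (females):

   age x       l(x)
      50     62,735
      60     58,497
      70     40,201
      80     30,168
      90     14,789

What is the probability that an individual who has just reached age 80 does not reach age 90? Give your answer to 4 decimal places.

0.5098

P(die before 90 | alive at 80) = 1 − l(90)/l(80) = 1 − 14,789/30,168 = (15,379)/30,168 = 0.509779.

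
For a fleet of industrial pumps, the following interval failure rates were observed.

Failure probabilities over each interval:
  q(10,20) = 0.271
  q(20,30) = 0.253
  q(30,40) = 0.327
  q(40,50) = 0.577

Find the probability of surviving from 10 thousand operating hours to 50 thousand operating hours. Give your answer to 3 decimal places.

0.155

Survival from 10 to 50 is the product of surviving each interval: (1 − 0.271) × (1 − 0.253) × (1 − 0.327) × (1 − 0.577).
= 0.729 × 0.747 × 0.673 × 0.423 = 0.155026.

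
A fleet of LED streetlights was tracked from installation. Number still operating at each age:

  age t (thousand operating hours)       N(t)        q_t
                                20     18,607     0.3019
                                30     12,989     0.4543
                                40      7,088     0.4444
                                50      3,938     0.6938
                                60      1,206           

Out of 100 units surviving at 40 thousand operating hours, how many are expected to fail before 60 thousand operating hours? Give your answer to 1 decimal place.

83.0

The relevant probability is 1 − 1,206/7,088 = 0.829853.
Expected number = 100 × 0.829853 = 83.0.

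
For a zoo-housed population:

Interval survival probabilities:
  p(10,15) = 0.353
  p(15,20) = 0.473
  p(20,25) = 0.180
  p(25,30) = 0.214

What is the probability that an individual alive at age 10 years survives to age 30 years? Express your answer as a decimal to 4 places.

0.0064

The overall survival probability is 0.353 × 0.473 × 0.180 × 0.214.
= 0.006432.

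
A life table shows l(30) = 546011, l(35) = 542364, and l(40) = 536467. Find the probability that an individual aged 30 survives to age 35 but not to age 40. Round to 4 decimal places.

0.0108

This is the probability of reaching 35 but not 40, conditional on being alive at 30: (l(35) − l(40)) / l(30).
= (542364 − 536467) / 546011 = 5897 / 546011 = 0.010800.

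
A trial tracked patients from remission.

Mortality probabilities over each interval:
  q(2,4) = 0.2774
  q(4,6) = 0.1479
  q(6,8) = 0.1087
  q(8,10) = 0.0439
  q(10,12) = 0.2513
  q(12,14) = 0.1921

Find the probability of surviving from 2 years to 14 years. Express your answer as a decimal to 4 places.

0.3174

Chaining the interval survival probabilities: (1 − 0.2774) × (1 − 0.1479) × (1 − 0.1087) × (1 − 0.0439) × (1 − 0.2513) × (1 − 0.1921).
= 0.7226 × 0.8521 × 0.8913 × 0.9561 × 0.7487 × 0.8079 = 0.317381.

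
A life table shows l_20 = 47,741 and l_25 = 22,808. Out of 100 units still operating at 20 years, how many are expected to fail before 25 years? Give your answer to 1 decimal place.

The relevant probability is 1 − 22,808/47,741 = 0.522256.
Expected number = 100 × 0.522256 = 52.2.

52.2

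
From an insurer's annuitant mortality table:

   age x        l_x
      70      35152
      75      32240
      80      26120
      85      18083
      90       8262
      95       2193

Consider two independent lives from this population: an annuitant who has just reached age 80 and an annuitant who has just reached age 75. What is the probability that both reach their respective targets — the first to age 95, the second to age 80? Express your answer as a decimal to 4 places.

0.0680

p₁ = l_95/l_80 = 2193/26120 = 0.083959; p₂ = l_80/l_75 = 26120/32240 = 0.810174.
P(both) = p₁ × p₂ = 0.083959 × 0.810174 = 0.068021.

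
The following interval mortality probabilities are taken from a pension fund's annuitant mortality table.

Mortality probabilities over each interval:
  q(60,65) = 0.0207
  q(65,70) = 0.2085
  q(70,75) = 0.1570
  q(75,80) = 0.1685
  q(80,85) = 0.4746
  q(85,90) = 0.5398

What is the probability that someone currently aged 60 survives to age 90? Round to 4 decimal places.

Survival from 60 to 90 is the product of surviving each interval: (1 − 0.0207) × (1 − 0.2085) × (1 − 0.1570) × (1 − 0.1685) × (1 − 0.4746) × (1 − 0.5398).
= 0.9793 × 0.7915 × 0.8430 × 0.8315 × 0.5254 × 0.4602 = 0.131369.

0.1314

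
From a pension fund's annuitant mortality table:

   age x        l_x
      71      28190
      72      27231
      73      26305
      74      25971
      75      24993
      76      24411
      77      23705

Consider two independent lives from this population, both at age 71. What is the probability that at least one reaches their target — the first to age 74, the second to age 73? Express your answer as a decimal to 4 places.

0.9947

p₁ = l_74/l_71 = 25971/28190 = 0.921284; p₂ = l_73/l_71 = 26305/28190 = 0.933132.
P(at least one) = 1 − (1−p₁)(1−p₂) = 1 − 0.078716 × 0.066868 = 0.994736.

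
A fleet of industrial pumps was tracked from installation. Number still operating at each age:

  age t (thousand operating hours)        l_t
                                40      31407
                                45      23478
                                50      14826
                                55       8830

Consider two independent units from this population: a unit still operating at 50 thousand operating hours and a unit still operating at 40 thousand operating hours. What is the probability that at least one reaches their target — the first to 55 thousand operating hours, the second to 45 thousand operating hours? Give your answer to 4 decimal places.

0.8979

p₁ = l_55/l_50 = 8830/14826 = 0.595575; p₂ = l_45/l_40 = 23478/31407 = 0.747540.
P(at least one) = 1 − (1−p₁)(1−p₂) = 1 − 0.404425 × 0.252460 = 0.897899.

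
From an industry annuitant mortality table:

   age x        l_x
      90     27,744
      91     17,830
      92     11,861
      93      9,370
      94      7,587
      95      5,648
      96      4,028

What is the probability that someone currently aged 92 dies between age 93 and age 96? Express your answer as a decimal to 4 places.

0.4504

We want 1|3q92 = (l_93 − l_96)/l_92.
This is the probability of reaching 93 but not 96, conditional on being alive at 92: (l_93 − l_96) / l_92.
= (9,370 − 4,028) / 11,861 = 5,342 / 11,861 = 0.450384.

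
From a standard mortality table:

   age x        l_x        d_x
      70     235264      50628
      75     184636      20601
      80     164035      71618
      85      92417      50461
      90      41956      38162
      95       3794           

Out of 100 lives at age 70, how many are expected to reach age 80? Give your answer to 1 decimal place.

The relevant probability is 164035/235264 = 0.697238.
Expected number = 100 × 0.697238 = 69.7.

69.7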